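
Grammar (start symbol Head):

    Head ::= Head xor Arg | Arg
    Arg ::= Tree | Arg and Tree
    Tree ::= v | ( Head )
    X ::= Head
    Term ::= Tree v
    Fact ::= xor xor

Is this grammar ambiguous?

(X, Term, Fact are unreachable from Head, so their rules don't affect L(Head).) The grammar is stratified — Head handles 'xor' (left-recursive), Arg handles 'and', Tree atoms. Each operator has a fixed associativity and precedence level, so every string has one parse.

Unambiguous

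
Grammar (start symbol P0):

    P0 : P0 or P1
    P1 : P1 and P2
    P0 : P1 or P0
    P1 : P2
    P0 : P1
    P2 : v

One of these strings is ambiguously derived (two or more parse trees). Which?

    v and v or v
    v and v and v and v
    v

v and v or v: 2 trees
v and v and v and v: 1 tree
v: 1 tree

v and v or v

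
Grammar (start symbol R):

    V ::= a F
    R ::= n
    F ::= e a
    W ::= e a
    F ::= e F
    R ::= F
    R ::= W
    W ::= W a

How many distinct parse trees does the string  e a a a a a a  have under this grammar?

1

Parse trees for e a a a a a a:
  [R [W [W [W [W [W [W e a] a] a] a] a] a]]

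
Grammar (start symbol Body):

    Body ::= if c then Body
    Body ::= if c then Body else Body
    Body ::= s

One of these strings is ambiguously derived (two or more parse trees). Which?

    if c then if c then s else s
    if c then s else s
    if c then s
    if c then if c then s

if c then if c then s else s: 2 trees
if c then s else s: 1 tree
if c then s: 1 tree
if c then if c then s: 1 tree

if c then if c then s else s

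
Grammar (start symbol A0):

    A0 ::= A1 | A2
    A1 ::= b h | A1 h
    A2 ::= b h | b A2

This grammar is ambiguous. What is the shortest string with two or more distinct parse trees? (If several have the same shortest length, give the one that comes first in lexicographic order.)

length 2: b h has 2 parse trees

Two derivations of b h:
  A0 ⇒ A1 ⇒ b h
  A0 ⇒ A2 ⇒ b h

b h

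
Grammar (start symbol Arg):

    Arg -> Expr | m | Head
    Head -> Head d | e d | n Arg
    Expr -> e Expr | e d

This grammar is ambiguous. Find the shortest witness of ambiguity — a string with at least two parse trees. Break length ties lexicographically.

length 1: no string has ≥2 trees
length 2: e d has 2 parse trees

Two derivations of e d:
  Arg ⇒ Expr ⇒ e d
  Arg ⇒ Head ⇒ e d

e d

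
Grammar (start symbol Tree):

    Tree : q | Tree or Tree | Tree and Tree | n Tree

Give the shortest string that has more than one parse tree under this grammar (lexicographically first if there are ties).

n q and q

length 1: no string has ≥2 trees
length 2: no string has ≥2 trees
length 3: no string has ≥2 trees
length 4: n q and q has 2 parse trees

Two derivations of n q and q:
  Tree ⇒ Tree and Tree ⇒ n Tree and Tree ⇒ n q and Tree ⇒ n q and q
  Tree ⇒ n Tree ⇒ n Tree and Tree ⇒ n q and Tree ⇒ n q and q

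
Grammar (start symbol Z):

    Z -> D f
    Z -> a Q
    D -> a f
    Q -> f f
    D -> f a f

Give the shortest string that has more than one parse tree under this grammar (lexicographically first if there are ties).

a f f

length 3: a f f has 2 parse trees

Two derivations of a f f:
  Z ⇒ D f ⇒ a f f
  Z ⇒ a Q ⇒ a f f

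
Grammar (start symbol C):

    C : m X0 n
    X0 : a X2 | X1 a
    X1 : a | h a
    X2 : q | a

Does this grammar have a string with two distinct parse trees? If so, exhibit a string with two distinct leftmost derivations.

Witness: m a a n

Derivation 1: C ⇒ m X0 n ⇒ m a X2 n ⇒ m a a n
Derivation 2: C ⇒ m X0 n ⇒ m X1 a n ⇒ m a a n

Two distinct leftmost derivations for the same string.

Ambiguous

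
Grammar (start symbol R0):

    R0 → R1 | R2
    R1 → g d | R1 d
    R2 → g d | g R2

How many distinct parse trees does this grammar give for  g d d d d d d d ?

1

Parse trees for g d d d d d d d:
  [R0 [R1 [R1 [R1 [R1 [R1 [R1 [R1 g d] d] d] d] d] d] d]]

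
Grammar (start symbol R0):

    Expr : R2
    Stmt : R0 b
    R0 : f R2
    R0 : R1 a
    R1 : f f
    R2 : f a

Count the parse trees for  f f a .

2

Parse trees for f f a:
  [R0 f [R2 f a]]
  [R0 [R1 f f] a]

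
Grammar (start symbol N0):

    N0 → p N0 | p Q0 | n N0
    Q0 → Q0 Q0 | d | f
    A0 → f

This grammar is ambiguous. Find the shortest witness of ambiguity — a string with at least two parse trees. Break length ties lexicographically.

length 2: no string has ≥2 trees
length 3: no string has ≥2 trees
length 4: p d d d has 2 parse trees

Two derivations of p d d d:
  N0 ⇒ p Q0 ⇒ p Q0 Q0 ⇒ p Q0 Q0 Q0 ⇒ p d Q0 Q0 ⇒ p d d Q0 ⇒ p d d d
  N0 ⇒ p Q0 ⇒ p Q0 Q0 ⇒ p d Q0 ⇒ p d Q0 Q0 ⇒ p d d Q0 ⇒ p d d d

p d d d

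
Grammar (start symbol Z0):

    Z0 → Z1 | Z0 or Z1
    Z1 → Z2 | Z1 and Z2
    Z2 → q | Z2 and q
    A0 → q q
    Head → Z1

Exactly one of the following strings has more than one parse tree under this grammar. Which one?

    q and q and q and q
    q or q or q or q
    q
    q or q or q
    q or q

q and q and q and q

q and q and q and q: 8 trees
q or q or q or q: 1 tree
q: 1 tree
q or q or q: 1 tree
q or q: 1 tree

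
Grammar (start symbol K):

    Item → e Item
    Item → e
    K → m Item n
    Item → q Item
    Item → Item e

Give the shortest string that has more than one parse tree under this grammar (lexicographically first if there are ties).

m e e n

length 3: no string has ≥2 trees
length 4: m e e n has 2 parse trees

Two derivations of m e e n:
  K ⇒ m Item n ⇒ m e Item n ⇒ m e e n
  K ⇒ m Item n ⇒ m Item e n ⇒ m e e n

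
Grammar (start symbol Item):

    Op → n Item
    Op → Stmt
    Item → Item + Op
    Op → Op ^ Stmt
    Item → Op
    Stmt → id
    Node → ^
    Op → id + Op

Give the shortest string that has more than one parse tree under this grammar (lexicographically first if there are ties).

id + id

length 1: no string has ≥2 trees
length 2: no string has ≥2 trees
length 3: id + id has 2 parse trees

Two derivations of id + id:
  Item ⇒ Item + Op ⇒ Op + Op ⇒ Stmt + Op ⇒ id + Op ⇒ id + Stmt ⇒ id + id
  Item ⇒ Op ⇒ id + Op ⇒ id + Stmt ⇒ id + id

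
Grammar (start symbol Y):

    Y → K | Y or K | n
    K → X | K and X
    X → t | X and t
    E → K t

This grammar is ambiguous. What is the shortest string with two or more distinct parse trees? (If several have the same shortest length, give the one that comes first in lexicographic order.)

length 1: no string has ≥2 trees
length 3: t and t has 2 parse trees

Two derivations of t and t:
  Y ⇒ K ⇒ X ⇒ X and t ⇒ t and t
  Y ⇒ K ⇒ K and X ⇒ X and X ⇒ t and X ⇒ t and t

t and t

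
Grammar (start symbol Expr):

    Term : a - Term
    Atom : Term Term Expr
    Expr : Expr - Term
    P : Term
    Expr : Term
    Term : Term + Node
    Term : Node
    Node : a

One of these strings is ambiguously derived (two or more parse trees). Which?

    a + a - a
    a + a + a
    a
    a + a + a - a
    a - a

a - a

a + a - a: 1 tree
a + a + a: 1 tree
a: 1 tree
a + a + a - a: 1 tree
a - a: 2 trees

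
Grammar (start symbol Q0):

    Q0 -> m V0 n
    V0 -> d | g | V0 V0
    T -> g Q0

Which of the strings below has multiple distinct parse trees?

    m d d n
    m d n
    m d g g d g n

m d g g d g n

m d d n: 1 tree
m d n: 1 tree
m d g g d g n: 14 trees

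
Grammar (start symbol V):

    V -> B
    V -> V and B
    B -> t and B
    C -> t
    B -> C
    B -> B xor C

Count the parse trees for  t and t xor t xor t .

Parse trees for t and t xor t xor t:
  [V [B t and [B [B [B [C t]] xor [C t]] xor [C t]]]]
  [V [B [B t and [B [B [C t]] xor [C t]]] xor [C t]]]
  [V [B [B [B t and [B [C t]]] xor [C t]] xor [C t]]]
  [V [V [B [C t]]] and [B [B [B [C t]] xor [C t]] xor [C t]]]

4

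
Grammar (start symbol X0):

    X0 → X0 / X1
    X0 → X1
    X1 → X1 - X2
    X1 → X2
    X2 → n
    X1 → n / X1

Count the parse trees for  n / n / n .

Parse trees for n / n / n:
  [X0 [X0 [X1 [X2 n]]] / [X1 n / [X1 [X2 n]]]]
  [X0 [X0 [X0 [X1 [X2 n]]] / [X1 [X2 n]]] / [X1 [X2 n]]]
  [X0 [X0 [X1 n / [X1 [X2 n]]]] / [X1 [X2 n]]]
  [X0 [X1 n / [X1 n / [X1 [X2 n]]]]]

4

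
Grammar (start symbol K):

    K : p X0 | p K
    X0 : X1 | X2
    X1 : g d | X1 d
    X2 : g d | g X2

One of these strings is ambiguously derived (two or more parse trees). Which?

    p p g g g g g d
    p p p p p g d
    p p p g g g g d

p p g g g g g d: 1 tree
p p p p p g d: 2 trees
p p p g g g g d: 1 tree

p p p p p g d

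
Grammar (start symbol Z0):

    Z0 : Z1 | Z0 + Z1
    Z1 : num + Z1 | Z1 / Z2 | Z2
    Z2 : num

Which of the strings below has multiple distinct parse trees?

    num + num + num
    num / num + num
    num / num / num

num + num + num

num + num + num: 4 trees
num / num + num: 1 tree
num / num / num: 1 tree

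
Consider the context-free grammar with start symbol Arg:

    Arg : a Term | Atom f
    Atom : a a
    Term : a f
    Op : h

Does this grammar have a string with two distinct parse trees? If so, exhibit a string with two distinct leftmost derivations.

Witness: a a f

Derivation 1: Arg ⇒ a Term ⇒ a a f
Derivation 2: Arg ⇒ Atom f ⇒ a a f

Two distinct leftmost derivations for the same string.

Ambiguous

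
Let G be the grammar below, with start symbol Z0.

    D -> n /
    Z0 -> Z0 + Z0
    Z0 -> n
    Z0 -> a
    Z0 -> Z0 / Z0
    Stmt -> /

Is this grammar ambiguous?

Ambiguous

Witness: a + a + a

Derivation 1: Z0 ⇒ Z0 + Z0 ⇒ Z0 + Z0 + Z0 ⇒ a + Z0 + Z0 ⇒ a + a + Z0 ⇒ a + a + a
Derivation 2: Z0 ⇒ Z0 + Z0 ⇒ a + Z0 ⇒ a + Z0 + Z0 ⇒ a + a + Z0 ⇒ a + a + a

Two distinct leftmost derivations for the same string.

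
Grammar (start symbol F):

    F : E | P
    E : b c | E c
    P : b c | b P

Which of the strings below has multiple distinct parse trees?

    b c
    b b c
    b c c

b c

b c: 2 trees
b b c: 1 tree
b c c: 1 tree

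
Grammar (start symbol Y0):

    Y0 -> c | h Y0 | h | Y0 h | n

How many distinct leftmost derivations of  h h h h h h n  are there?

Parse trees for h h h h h h n:
  [Y0 h [Y0 h [Y0 h [Y0 h [Y0 h [Y0 h [Y0 n]]]]]]]

1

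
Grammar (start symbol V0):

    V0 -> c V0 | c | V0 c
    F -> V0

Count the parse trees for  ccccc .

16

Parse trees for ccccc (showing first 6 of 16):
  [V0 c [V0 c [V0 c [V0 c [V0 c]]]]]
  [V0 c [V0 c [V0 c [V0 [V0 c] c]]]]
  [V0 c [V0 c [V0 [V0 c [V0 c]] c]]]
  [V0 c [V0 c [V0 [V0 [V0 c] c] c]]]
  [V0 c [V0 [V0 c [V0 c [V0 c]]] c]]
  [V0 c [V0 [V0 c [V0 [V0 c] c]] c]]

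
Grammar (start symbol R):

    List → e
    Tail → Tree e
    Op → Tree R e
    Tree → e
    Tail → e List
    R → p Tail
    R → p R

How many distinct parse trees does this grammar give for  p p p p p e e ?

2

Parse trees for p p p p p e e:
  [R p [R p [R p [R p [R p [Tail [Tree e] e]]]]]]
  [R p [R p [R p [R p [R p [Tail e [List e]]]]]]]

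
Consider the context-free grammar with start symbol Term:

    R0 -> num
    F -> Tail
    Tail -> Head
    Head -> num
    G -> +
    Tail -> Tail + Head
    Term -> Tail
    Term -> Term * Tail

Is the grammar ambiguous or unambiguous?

(G, F, R0 are unreachable from Term, so their rules don't affect L(Term).) This is a standard precedence ladder (Term over Tail over Head), with each level left-recursive on its own operator ('*' at Term, '+' at Tail). That structure is LR(1), hence unambiguous.

Unambiguous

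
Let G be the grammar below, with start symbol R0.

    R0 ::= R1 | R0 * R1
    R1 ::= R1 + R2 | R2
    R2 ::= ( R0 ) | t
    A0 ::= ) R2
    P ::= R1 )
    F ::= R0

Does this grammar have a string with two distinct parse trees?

Unambiguous

(A0, P, F are unreachable from R0, so their rules don't affect L(R0).) The grammar is stratified — R0 handles '*' (left-recursive), R1 handles '+', R2 atoms. Each operator has a fixed associativity and precedence level, so every string has one parse.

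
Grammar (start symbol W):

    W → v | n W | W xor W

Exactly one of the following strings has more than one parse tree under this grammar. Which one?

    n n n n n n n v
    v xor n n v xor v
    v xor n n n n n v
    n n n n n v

v xor n n v xor v

n n n n n n n v: 1 tree
v xor n n v xor v: 4 trees
v xor n n n n n v: 1 tree
n n n n n v: 1 tree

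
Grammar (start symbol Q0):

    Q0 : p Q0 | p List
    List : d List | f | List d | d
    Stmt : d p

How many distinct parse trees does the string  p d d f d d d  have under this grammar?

10

Parse trees for p d d f d d d (showing first 6 of 10):
  [Q0 p [List d [List d [List [List [List [List f] d] d] d]]]]
  [Q0 p [List d [List [List d [List [List [List f] d] d]] d]]]
  [Q0 p [List d [List [List [List d [List [List f] d]] d] d]]]
  [Q0 p [List d [List [List [List [List d [List f]] d] d] d]]]
  [Q0 p [List [List d [List d [List [List [List f] d] d]]] d]]
  [Q0 p [List [List d [List [List d [List [List f] d]] d]] d]]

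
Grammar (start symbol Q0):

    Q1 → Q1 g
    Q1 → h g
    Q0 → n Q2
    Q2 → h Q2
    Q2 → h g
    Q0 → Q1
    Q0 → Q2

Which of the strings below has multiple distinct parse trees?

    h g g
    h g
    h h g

h g

h g g: 1 tree
h g: 2 trees
h h g: 1 tree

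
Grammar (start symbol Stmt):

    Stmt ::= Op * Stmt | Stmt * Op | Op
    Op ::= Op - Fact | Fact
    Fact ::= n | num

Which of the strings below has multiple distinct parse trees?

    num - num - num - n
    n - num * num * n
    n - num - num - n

num - num - num - n: 1 tree
n - num * num * n: 4 trees
n - num - num - n: 1 tree

n - num * num * n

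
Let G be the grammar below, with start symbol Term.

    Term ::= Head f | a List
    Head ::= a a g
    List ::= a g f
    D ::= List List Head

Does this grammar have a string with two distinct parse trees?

Witness: a a g f

Derivation 1: Term ⇒ Head f ⇒ a a g f
Derivation 2: Term ⇒ a List ⇒ a a g f

Two distinct leftmost derivations for the same string.

Ambiguous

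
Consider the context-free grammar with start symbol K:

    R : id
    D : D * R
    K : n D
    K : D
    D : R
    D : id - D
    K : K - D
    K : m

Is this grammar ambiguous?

Ambiguous

Witness: id - id

Derivation 1: K ⇒ D ⇒ id - D ⇒ id - R ⇒ id - id
Derivation 2: K ⇒ K - D ⇒ D - D ⇒ R - D ⇒ id - D ⇒ id - R ⇒ id - id

Two distinct leftmost derivations for the same string.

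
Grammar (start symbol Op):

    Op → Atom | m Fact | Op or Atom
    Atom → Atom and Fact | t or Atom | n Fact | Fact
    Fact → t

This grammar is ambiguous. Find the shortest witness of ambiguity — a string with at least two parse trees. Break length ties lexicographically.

t or t

length 1: no string has ≥2 trees
length 2: no string has ≥2 trees
length 3: t or t has 2 parse trees

Two derivations of t or t:
  Op ⇒ Atom ⇒ t or Atom ⇒ t or Fact ⇒ t or t
  Op ⇒ Op or Atom ⇒ Atom or Atom ⇒ Fact or Atom ⇒ t or Atom ⇒ t or Fact ⇒ t or t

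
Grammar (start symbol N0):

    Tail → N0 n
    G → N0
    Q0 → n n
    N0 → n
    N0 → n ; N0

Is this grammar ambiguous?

Unambiguous

(G, Q0, Tail are unreachable from N0, so their rules don't affect L(N0).) The reachable grammar is A → atom sep A | atom. Each atom is followed by either the separator (recurse) or end-of-string (stop) — no choice point.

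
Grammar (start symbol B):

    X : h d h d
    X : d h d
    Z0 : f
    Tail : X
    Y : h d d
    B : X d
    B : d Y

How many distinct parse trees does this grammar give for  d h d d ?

Parse trees for d h d d:
  [B [X d h d] d]
  [B d [Y h d d]]

2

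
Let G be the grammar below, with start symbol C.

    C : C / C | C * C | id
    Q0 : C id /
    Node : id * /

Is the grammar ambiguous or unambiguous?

Witness: id * id * id

Derivation 1: C ⇒ C * C ⇒ C * C * C ⇒ id * C * C ⇒ id * id * C ⇒ id * id * id
Derivation 2: C ⇒ C * C ⇒ id * C ⇒ id * C * C ⇒ id * id * C ⇒ id * id * id

Two distinct leftmost derivations for the same string.

Ambiguous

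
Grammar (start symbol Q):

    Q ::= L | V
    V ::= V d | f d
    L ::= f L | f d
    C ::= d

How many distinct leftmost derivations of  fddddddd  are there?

Parse trees for fddddddd:
  [Q [V [V [V [V [V [V [V f d] d] d] d] d] d] d]]

1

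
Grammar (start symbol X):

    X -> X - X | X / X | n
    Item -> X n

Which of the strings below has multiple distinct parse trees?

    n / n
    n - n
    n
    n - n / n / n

n - n / n / n

n / n: 1 tree
n - n: 1 tree
n: 1 tree
n - n / n / n: 5 trees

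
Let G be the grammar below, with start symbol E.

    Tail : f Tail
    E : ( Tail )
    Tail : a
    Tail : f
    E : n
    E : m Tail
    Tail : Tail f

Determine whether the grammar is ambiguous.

Witness: m f f

Derivation 1: E ⇒ m Tail ⇒ m f Tail ⇒ m f f
Derivation 2: E ⇒ m Tail ⇒ m Tail f ⇒ m f f

Two distinct leftmost derivations for the same string.

Ambiguous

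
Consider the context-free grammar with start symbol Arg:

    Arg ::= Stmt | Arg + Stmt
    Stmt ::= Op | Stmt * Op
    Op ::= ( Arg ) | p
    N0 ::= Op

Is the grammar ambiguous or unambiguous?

Only Arg, Stmt, Op are reachable from Arg; ignoring the rest: Arg → Arg + Stmt | Stmt  ;  Stmt → Stmt * Op | Op  — a left-associative chain with Op at the bottom. Each string factors uniquely by precedence.

Unambiguous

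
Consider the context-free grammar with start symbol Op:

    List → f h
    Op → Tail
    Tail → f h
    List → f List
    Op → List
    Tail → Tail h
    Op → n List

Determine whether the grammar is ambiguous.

Witness: f h

Derivation 1: Op ⇒ Tail ⇒ f h
Derivation 2: Op ⇒ List ⇒ f h

Two distinct leftmost derivations for the same string.

Ambiguous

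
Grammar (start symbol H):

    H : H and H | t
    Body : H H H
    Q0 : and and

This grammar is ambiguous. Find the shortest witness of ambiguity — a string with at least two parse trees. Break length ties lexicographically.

length 1: no string has ≥2 trees
length 3: no string has ≥2 trees
length 5: t and t and t has 2 parse trees

Two derivations of t and t and t:
  H ⇒ H and H ⇒ H and H and H ⇒ t and H and H ⇒ t and t and H ⇒ t and t and t
  H ⇒ H and H ⇒ t and H ⇒ t and H and H ⇒ t and t and H ⇒ t and t and t

t and t and t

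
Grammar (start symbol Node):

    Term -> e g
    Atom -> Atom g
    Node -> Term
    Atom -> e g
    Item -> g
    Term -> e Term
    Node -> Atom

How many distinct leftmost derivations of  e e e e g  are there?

1

Parse trees for e e e e g:
  [Node [Term e [Term e [Term e [Term e g]]]]]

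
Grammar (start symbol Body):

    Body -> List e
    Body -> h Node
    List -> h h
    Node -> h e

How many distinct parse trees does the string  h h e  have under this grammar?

2

Parse trees for h h e:
  [Body [List h h] e]
  [Body h [Node h e]]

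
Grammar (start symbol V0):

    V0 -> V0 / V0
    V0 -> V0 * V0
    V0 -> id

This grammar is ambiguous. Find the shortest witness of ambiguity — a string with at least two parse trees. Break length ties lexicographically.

length 1: no string has ≥2 trees
length 3: no string has ≥2 trees
length 5: id * id * id has 2 parse trees

Two derivations of id * id * id:
  V0 ⇒ V0 * V0 ⇒ V0 * V0 * V0 ⇒ id * V0 * V0 ⇒ id * id * V0 ⇒ id * id * id
  V0 ⇒ V0 * V0 ⇒ id * V0 ⇒ id * V0 * V0 ⇒ id * id * V0 ⇒ id * id * id

id * id * id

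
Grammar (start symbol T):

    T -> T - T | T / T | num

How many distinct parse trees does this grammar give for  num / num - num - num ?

Parse trees for num / num - num - num:
  [T [T [T num] / [T num]] - [T [T num] - [T num]]]
  [T [T [T [T num] / [T num]] - [T num]] - [T num]]
  [T [T [T num] / [T [T num] - [T num]]] - [T num]]
  [T [T num] / [T [T num] - [T [T num] - [T num]]]]
  [T [T num] / [T [T [T num] - [T num]] - [T num]]]

5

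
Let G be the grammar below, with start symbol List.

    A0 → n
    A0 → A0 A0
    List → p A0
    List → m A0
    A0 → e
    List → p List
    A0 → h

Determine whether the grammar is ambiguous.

Witness: m e e e

Derivation 1: List ⇒ m A0 ⇒ m A0 A0 ⇒ m A0 A0 A0 ⇒ m e A0 A0 ⇒ m e e A0 ⇒ m e e e
Derivation 2: List ⇒ m A0 ⇒ m A0 A0 ⇒ m e A0 ⇒ m e A0 A0 ⇒ m e e A0 ⇒ m e e e

Two distinct leftmost derivations for the same string.

Ambiguous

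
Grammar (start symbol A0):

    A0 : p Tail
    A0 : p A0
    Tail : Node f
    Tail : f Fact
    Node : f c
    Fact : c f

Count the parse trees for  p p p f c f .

2

Parse trees for p p p f c f:
  [A0 p [A0 p [A0 p [Tail [Node f c] f]]]]
  [A0 p [A0 p [A0 p [Tail f [Fact c f]]]]]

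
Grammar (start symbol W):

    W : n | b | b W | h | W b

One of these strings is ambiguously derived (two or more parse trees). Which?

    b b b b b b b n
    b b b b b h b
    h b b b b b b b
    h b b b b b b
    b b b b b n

b b b b b h b

b b b b b b b n: 1 tree
b b b b b h b: 6 trees
h b b b b b b b: 1 tree
h b b b b b b: 1 tree
b b b b b n: 1 tree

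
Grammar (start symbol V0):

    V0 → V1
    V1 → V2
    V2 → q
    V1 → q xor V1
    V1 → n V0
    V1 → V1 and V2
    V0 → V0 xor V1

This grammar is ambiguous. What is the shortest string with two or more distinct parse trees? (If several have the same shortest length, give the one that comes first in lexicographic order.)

length 1: no string has ≥2 trees
length 2: no string has ≥2 trees
length 3: q xor q has 2 parse trees

Two derivations of q xor q:
  V0 ⇒ V1 ⇒ q xor V1 ⇒ q xor V2 ⇒ q xor q
  V0 ⇒ V0 xor V1 ⇒ V1 xor V1 ⇒ V2 xor V1 ⇒ q xor V1 ⇒ q xor V2 ⇒ q xor q

q xor q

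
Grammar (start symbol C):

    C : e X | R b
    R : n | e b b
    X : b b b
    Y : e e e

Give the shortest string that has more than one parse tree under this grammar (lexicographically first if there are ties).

length 2: no string has ≥2 trees
length 4: e b b b has 2 parse trees

Two derivations of e b b b:
  C ⇒ e X ⇒ e b b b
  C ⇒ R b ⇒ e b b b

e b b b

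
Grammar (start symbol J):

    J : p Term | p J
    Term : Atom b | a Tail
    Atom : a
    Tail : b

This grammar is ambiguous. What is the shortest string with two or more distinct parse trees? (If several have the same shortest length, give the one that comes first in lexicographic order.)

p a b

length 3: p a b has 2 parse trees

Two derivations of p a b:
  J ⇒ p Term ⇒ p Atom b ⇒ p a b
  J ⇒ p Term ⇒ p a Tail ⇒ p a b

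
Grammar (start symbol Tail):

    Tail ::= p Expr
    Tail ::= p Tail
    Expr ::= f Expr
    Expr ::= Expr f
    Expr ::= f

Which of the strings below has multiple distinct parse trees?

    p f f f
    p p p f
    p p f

p f f f

p f f f: 4 trees
p p p f: 1 tree
p p f: 1 tree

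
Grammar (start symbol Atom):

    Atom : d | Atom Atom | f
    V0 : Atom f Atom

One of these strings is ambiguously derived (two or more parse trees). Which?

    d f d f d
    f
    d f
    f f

d f d f d: 14 trees
f: 1 tree
d f: 1 tree
f f: 1 tree

d f d f d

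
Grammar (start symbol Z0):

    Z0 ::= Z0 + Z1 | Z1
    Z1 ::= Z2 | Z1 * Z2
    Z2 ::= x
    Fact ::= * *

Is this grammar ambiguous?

Unambiguous

Only Z0, Z1, Z2 are reachable from Z0; ignoring the rest: This is a standard precedence ladder (Z0 over Z1 over Z2), with each level left-recursive on its own operator ('+' at Z0, '*' at Z1). That structure is LR(1), hence unambiguous.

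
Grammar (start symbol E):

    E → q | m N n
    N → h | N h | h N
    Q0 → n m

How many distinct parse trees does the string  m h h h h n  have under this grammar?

Parse trees for m h h h h n:
  [E m [N [N [N [N h] h] h] h] n]
  [E m [N [N [N h [N h]] h] h] n]
  [E m [N [N h [N [N h] h]] h] n]
  [E m [N [N h [N h [N h]]] h] n]
  [E m [N h [N [N [N h] h] h]] n]
  [E m [N h [N [N h [N h]] h]] n]
  [E m [N h [N h [N [N h] h]]] n]
  [E m [N h [N h [N h [N h]]]] n]

8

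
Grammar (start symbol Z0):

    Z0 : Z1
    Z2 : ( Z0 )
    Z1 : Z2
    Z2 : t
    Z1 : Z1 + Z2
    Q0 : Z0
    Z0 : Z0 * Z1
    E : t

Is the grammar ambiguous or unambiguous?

Unambiguous

Only Z0, Z1, Z2 are reachable from Z0; ignoring the rest: Z0 → Z0 * Z1 | Z1  ;  Z1 → Z1 + Z2 | Z2  — a left-associative chain with Z2 at the bottom. Each string factors uniquely by precedence.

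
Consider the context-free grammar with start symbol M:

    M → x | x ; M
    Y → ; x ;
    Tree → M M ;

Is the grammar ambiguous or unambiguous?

Unambiguous

Only M is reachable from M; ignoring the rest: Right-recursive list with a separator: after each atom, whether the separator follows determines the rule. One parse per string.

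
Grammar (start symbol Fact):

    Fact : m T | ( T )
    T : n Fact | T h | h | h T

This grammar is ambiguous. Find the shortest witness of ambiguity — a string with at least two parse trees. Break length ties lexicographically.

length 2: no string has ≥2 trees
length 3: m h h has 2 parse trees

Two derivations of m h h:
  Fact ⇒ m T ⇒ m T h ⇒ m h h
  Fact ⇒ m T ⇒ m h T ⇒ m h h

m h h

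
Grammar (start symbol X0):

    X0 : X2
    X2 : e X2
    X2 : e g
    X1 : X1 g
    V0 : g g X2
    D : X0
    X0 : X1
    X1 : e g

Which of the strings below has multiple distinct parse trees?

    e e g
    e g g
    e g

e g

e e g: 1 tree
e g g: 1 tree
e g: 2 trees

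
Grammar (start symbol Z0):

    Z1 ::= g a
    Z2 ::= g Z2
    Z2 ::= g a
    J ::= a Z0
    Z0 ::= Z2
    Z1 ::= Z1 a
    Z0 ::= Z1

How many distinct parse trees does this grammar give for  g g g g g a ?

1

Parse trees for g g g g g a:
  [Z0 [Z2 g [Z2 g [Z2 g [Z2 g [Z2 g a]]]]]]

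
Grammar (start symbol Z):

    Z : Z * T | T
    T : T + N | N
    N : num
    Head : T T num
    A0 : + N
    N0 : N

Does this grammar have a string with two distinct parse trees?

Unambiguous

Only Z, T, N are reachable from Z; ignoring the rest: The grammar is stratified — Z handles '*' (left-recursive), T handles '+', N atoms. Each operator has a fixed associativity and precedence level, so every string has one parse.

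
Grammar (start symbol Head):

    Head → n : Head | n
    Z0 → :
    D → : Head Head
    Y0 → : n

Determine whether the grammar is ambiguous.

Unambiguous

Only Head is reachable from Head; ignoring the rest: The reachable grammar is A → atom sep A | atom. Each atom is followed by either the separator (recurse) or end-of-string (stop) — no choice point.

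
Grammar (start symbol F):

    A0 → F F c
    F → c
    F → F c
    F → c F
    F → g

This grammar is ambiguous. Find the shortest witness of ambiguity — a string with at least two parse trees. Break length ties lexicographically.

c c

length 1: no string has ≥2 trees
length 2: c c has 2 parse trees

Two derivations of c c:
  F ⇒ F c ⇒ c c
  F ⇒ c F ⇒ c c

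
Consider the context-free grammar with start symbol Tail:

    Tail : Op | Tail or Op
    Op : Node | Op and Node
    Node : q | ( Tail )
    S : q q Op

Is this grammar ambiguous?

(S is unreachable from Tail, so its rules don't affect L(Tail).) The grammar is stratified — Tail handles 'or' (left-recursive), Op handles 'and', Node atoms. Each operator has a fixed associativity and precedence level, so every string has one parse.

Unambiguous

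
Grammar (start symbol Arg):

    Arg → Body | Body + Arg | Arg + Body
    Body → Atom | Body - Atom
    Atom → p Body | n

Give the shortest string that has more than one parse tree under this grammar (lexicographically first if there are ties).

n + n

length 1: no string has ≥2 trees
length 2: no string has ≥2 trees
length 3: n + n has 2 parse trees

Two derivations of n + n:
  Arg ⇒ Body + Arg ⇒ Atom + Arg ⇒ n + Arg ⇒ n + Body ⇒ n + Atom ⇒ n + n
  Arg ⇒ Arg + Body ⇒ Body + Body ⇒ Atom + Body ⇒ n + Body ⇒ n + Atom ⇒ n + n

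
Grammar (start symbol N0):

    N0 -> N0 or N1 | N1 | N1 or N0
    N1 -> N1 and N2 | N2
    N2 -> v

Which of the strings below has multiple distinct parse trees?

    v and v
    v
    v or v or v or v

v or v or v or v

v and v: 1 tree
v: 1 tree
v or v or v or v: 8 trees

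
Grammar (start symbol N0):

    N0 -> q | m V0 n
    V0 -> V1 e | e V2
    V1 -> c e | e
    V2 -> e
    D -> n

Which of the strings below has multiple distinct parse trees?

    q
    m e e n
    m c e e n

q: 1 tree
m e e n: 2 trees
m c e e n: 1 tree

m e e n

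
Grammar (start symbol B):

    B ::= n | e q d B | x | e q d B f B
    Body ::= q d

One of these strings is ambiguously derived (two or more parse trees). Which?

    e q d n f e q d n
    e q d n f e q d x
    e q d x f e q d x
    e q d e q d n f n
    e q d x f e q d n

e q d n f e q d n: 1 tree
e q d n f e q d x: 1 tree
e q d x f e q d x: 1 tree
e q d e q d n f n: 2 trees
e q d x f e q d n: 1 tree

e q d e q d n f n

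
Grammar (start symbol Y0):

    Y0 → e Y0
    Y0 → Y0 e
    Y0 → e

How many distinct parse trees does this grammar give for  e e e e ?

8

Parse trees for e e e e:
  [Y0 e [Y0 e [Y0 e [Y0 e]]]]
  [Y0 e [Y0 e [Y0 [Y0 e] e]]]
  [Y0 e [Y0 [Y0 e [Y0 e]] e]]
  [Y0 e [Y0 [Y0 [Y0 e] e] e]]
  [Y0 [Y0 e [Y0 e [Y0 e]]] e]
  [Y0 [Y0 e [Y0 [Y0 e] e]] e]
  [Y0 [Y0 [Y0 e [Y0 e]] e] e]
  [Y0 [Y0 [Y0 [Y0 e] e] e] e]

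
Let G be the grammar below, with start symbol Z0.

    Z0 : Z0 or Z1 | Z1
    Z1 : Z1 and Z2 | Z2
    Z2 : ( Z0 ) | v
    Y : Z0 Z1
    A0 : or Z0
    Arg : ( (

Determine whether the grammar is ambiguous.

Unambiguous

Only Z0, Z1, Z2 are reachable from Z0; ignoring the rest: The grammar is stratified — Z0 handles 'or' (left-recursive), Z1 handles 'and', Z2 atoms. Each operator has a fixed associativity and precedence level, so every string has one parse.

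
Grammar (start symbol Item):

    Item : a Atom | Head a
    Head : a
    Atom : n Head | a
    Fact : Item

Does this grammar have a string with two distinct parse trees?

Witness: a a

Derivation 1: Item ⇒ a Atom ⇒ a a
Derivation 2: Item ⇒ Head a ⇒ a a

Two distinct leftmost derivations for the same string.

Ambiguous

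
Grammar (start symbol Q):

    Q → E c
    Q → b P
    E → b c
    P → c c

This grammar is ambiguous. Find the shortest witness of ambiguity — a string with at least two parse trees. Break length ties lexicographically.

b c c

length 3: b c c has 2 parse trees

Two derivations of b c c:
  Q ⇒ E c ⇒ b c c
  Q ⇒ b P ⇒ b c c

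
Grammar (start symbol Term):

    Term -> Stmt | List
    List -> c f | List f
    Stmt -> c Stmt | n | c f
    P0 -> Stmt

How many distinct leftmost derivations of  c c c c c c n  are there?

Parse trees for c c c c c c n:
  [Term [Stmt c [Stmt c [Stmt c [Stmt c [Stmt c [Stmt c [Stmt n]]]]]]]]

1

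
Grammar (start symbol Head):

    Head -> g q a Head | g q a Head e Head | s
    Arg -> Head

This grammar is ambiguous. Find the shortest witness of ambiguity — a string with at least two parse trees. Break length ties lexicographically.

length 1: no string has ≥2 trees
length 4: no string has ≥2 trees
length 6: no string has ≥2 trees
length 7: no string has ≥2 trees
length 9: g q a g q a s e s has 2 parse trees

Two derivations of g q a g q a s e s:
  Head ⇒ g q a Head ⇒ g q a g q a Head e Head ⇒ g q a g q a s e Head ⇒ g q a g q a s e s
  Head ⇒ g q a Head e Head ⇒ g q a g q a Head e Head ⇒ g q a g q a s e Head ⇒ g q a g q a s e s

g q a g q a s e s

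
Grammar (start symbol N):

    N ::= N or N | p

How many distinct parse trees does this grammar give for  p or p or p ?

Parse trees for p or p or p:
  [N [N p] or [N [N p] or [N p]]]
  [N [N [N p] or [N p]] or [N p]]

2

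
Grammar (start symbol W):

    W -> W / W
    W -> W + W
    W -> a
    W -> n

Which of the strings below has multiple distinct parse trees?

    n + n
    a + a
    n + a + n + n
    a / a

n + n: 1 tree
a + a: 1 tree
n + a + n + n: 5 trees
a / a: 1 tree

n + a + n + n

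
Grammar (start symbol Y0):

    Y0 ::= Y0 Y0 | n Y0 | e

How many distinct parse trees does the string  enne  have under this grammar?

1

Parse trees for enne:
  [Y0 [Y0 e] [Y0 n [Y0 n [Y0 e]]]]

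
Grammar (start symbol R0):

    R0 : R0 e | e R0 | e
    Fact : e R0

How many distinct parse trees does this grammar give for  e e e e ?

Parse trees for e e e e:
  [R0 [R0 [R0 [R0 e] e] e] e]
  [R0 [R0 [R0 e [R0 e]] e] e]
  [R0 [R0 e [R0 [R0 e] e]] e]
  [R0 [R0 e [R0 e [R0 e]]] e]
  [R0 e [R0 [R0 [R0 e] e] e]]
  [R0 e [R0 [R0 e [R0 e]] e]]
  [R0 e [R0 e [R0 [R0 e] e]]]
  [R0 e [R0 e [R0 e [R0 e]]]]

8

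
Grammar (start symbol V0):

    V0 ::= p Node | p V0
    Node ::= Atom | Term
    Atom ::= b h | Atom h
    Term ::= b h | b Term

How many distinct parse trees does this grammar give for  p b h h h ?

1

Parse trees for p b h h h:
  [V0 p [Node [Atom [Atom [Atom b h] h] h]]]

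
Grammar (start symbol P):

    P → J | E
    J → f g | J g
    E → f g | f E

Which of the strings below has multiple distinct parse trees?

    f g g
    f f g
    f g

f g

f g g: 1 tree
f f g: 1 tree
f g: 2 trees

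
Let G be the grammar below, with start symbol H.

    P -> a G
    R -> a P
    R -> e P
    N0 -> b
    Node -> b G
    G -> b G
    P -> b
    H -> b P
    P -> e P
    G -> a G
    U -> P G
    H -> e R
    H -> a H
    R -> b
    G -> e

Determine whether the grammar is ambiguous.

Only H, R, P, G are reachable from H; ignoring the rest: Each reachable nonterminal has at most one production per leading terminal, and all productions are right-linear; the derivation is determined token-by-token.

Unambiguous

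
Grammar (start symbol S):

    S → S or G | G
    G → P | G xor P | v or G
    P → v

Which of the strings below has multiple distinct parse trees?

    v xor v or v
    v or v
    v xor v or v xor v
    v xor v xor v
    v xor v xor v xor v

v or v

v xor v or v: 1 tree
v or v: 2 trees
v xor v or v xor v: 1 tree
v xor v xor v: 1 tree
v xor v xor v xor v: 1 tree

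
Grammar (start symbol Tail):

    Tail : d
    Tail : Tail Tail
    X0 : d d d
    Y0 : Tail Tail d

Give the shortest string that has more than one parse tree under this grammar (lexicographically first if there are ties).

d d d

length 1: no string has ≥2 trees
length 2: no string has ≥2 trees
length 3: d d d has 2 parse trees

Two derivations of d d d:
  Tail ⇒ Tail Tail ⇒ d Tail ⇒ d Tail Tail ⇒ d d Tail ⇒ d d d
  Tail ⇒ Tail Tail ⇒ Tail Tail Tail ⇒ d Tail Tail ⇒ d d Tail ⇒ d d d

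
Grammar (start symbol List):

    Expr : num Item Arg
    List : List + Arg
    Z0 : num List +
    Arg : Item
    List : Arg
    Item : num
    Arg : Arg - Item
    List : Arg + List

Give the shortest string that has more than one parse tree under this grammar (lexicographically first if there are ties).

num + num

length 1: no string has ≥2 trees
length 3: num + num has 2 parse trees

Two derivations of num + num:
  List ⇒ List + Arg ⇒ Arg + Arg ⇒ Item + Arg ⇒ num + Arg ⇒ num + Item ⇒ num + num
  List ⇒ Arg + List ⇒ Item + List ⇒ num + List ⇒ num + Arg ⇒ num + Item ⇒ num + num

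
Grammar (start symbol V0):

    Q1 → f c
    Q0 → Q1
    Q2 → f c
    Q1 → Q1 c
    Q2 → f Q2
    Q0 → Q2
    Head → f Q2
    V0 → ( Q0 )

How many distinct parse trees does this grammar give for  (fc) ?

2

Parse trees for (fc):
  [V0 ( [Q0 [Q1 f c]] )]
  [V0 ( [Q0 [Q2 f c]] )]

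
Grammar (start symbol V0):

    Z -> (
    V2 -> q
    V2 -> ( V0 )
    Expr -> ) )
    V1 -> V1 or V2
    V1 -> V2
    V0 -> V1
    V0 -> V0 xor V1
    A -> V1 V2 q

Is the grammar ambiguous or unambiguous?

(Z, Expr, A are unreachable from V0, so their rules don't affect L(V0).) V0 → V0 xor V1 | V1  ;  V1 → V1 or V2 | V2  — a left-associative chain with V2 at the bottom. Each string factors uniquely by precedence.

Unambiguous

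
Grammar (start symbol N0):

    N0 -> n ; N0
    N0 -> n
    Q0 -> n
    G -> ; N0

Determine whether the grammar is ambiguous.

Only N0 is reachable from N0; ignoring the rest: Right-recursive list with a separator: after each atom, whether the separator follows determines the rule. One parse per string.

Unambiguous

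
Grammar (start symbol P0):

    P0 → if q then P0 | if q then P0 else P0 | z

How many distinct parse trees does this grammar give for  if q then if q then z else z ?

Parse trees for if q then if q then z else z:
  [P0 if q then [P0 if q then [P0 z] else [P0 z]]]
  [P0 if q then [P0 if q then [P0 z]] else [P0 z]]

2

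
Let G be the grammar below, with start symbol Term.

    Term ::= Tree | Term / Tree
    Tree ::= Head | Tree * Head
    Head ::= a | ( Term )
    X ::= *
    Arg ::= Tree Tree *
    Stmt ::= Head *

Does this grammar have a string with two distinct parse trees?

(X, Arg, Stmt are unreachable from Term, so their rules don't affect L(Term).) The grammar is stratified — Term handles '/' (left-recursive), Tree handles '*', Head atoms. Each operator has a fixed associativity and precedence level, so every string has one parse.

Unambiguous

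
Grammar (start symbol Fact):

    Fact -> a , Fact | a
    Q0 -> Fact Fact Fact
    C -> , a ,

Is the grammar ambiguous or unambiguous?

Unambiguous

Only Fact is reachable from Fact; ignoring the rest: Right-recursive list with a separator: after each atom, whether the separator follows determines the rule. One parse per string.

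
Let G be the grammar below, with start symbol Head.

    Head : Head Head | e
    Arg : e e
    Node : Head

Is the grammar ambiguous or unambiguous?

Ambiguous

Witness: e e e

Derivation 1: Head ⇒ Head Head ⇒ Head Head Head ⇒ e Head Head ⇒ e e Head ⇒ e e e
Derivation 2: Head ⇒ Head Head ⇒ e Head ⇒ e Head Head ⇒ e e Head ⇒ e e e

Two distinct leftmost derivations for the same string.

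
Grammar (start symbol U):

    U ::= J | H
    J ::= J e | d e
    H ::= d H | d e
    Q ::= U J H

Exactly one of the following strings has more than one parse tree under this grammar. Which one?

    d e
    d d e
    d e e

d e

d e: 2 trees
d d e: 1 tree
d e e: 1 tree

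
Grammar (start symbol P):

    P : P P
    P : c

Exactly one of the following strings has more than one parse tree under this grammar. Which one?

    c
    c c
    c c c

c: 1 tree
c c: 1 tree
c c c: 2 trees

c c c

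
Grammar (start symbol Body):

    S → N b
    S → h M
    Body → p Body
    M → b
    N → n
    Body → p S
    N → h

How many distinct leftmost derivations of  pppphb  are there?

Parse trees for pppphb:
  [Body p [Body p [Body p [Body p [S [N h] b]]]]]
  [Body p [Body p [Body p [Body p [S h [M b]]]]]]

2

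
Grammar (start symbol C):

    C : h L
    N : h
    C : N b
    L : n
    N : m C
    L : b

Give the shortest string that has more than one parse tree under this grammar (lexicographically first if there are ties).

length 2: h b has 2 parse trees

Two derivations of h b:
  C ⇒ h L ⇒ h b
  C ⇒ N b ⇒ h b

h b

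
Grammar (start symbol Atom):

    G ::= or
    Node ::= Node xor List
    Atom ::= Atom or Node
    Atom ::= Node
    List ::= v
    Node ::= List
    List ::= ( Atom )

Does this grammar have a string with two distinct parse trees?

(G is unreachable from Atom, so its rules don't affect L(Atom).) This is a standard precedence ladder (Atom over Node over List), with each level left-recursive on its own operator ('or' at Atom, 'xor' at Node). That structure is LR(1), hence unambiguous.

Unambiguous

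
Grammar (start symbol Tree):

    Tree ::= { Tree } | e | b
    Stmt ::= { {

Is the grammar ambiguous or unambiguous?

Unambiguous

Only Tree is reachable from Tree; ignoring the rest: L(Tree) is { openⁿ atom closeⁿ : n ≥ 0 }. The bracket depth fixes n, and the derivation is forced at every step.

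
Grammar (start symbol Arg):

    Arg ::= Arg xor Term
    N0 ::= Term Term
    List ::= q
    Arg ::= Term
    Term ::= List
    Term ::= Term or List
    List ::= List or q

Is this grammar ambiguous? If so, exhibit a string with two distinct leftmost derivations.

Witness: q or q

Derivation 1: Arg ⇒ Term ⇒ List ⇒ List or q ⇒ q or q
Derivation 2: Arg ⇒ Term ⇒ Term or List ⇒ List or List ⇒ q or List ⇒ q or q

Two distinct leftmost derivations for the same string.

Ambiguous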